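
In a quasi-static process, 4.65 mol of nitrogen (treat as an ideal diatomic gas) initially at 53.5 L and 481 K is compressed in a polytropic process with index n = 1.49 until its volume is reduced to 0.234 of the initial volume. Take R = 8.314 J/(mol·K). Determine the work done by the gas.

-39400 J

P₁ = nRT₁/V₁ = 4.65×8.314×481/53.5 = 348 kPa.
Polytropic n=1.49: T₂ = T₁(V₁/V₂)^(n−1) = 481×(4.27)^0.49 = 980 K; P₂ = P₁(V₁/V₂)^n = 3030 kPa.
W = (P₁V₁−P₂V₂)/(n−1) = (348×53.5−3030×12.5)/0.49 = -39400 J.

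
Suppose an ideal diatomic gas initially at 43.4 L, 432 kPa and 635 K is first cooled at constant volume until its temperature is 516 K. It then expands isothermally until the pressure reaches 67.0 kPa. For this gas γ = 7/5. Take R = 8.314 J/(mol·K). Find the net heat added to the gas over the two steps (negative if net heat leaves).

n = P₁V₁/(RT₁) = 432×43.4/(8.314×635) = 3.55 mol.
Step 1 — Isochoric: V stays 43.4 L; P/T = const ⇒ T₂ = 516 K, P₂ = 351 kPa.
W = 0 (no volume change).
ΔU = nCvΔT = 3.55×20.8×(516−635) = -8780 J.
Q = ΔU = -8780 J.
State after step 1: P = 351 kPa, V = 43.4 L, T = 516 K.
Step 2 — Isothermal: T stays 516 K; PV = const ⇒ V₂ = 227 L, P₂ = 67.0 kPa.
ΔU = 0 (ideal gas, T constant).
W = nRT ln(V₂/V₁) = 3.55×8.314×516×ln(5.24) = 25200 J.
Q = ΔU + W = 25200 J.
Net over both steps: W = 25200 J, Q = 16400 J, ΔU = -8780 J.

16400 J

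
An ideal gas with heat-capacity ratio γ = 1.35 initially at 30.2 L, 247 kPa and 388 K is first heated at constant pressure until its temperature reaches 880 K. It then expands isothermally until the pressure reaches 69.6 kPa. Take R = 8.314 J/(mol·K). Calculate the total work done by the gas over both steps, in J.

30900 J

n = P₁V₁/(RT₁) = 247×30.2/(8.314×388) = 2.31 mol.
Step 1 — Isobaric: P stays 247 kPa; V/T = const ⇒ T₂ = 880 K, V₂ = 68.5 L.
W = PΔV = 247×(68.5−30.2) kPa·L = 9460 J.
ΔU = nCvΔT = 2.31×23.8×(880−388) = 27000 J.
Q = ΔU + W = nCpΔT = 36500 J.
State after step 1: P = 247 kPa, V = 68.5 L, T = 880 K.
Step 2 — Isothermal: T stays 880 K; PV = const ⇒ V₂ = 243 L, P₂ = 69.6 kPa.
ΔU = 0 (ideal gas, T constant).
W = nRT ln(V₂/V₁) = 2.31×8.314×880×ln(3.55) = 21400 J.
Q = ΔU + W = 21400 J.
Net over both steps: W = 30900 J, Q = 57900 J, ΔU = 27000 J.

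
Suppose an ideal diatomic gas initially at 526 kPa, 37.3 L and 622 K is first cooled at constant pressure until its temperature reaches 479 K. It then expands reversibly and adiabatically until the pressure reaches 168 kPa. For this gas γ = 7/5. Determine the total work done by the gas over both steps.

n = P₁V₁/(RT₁) = 526×37.3/(8.314×622) = 3.79 mol.
Step 1 — Isobaric: P stays 526 kPa; V/T = const ⇒ T₂ = 479 K, V₂ = 28.7 L.
W = PΔV = 526×(28.7−37.3) kPa·L = -4510 J.
ΔU = nCvΔT = 3.79×20.8×(479−622) = -11300 J.
Q = ΔU + W = nCpΔT = -15800 J.
State after step 1: P = 526 kPa, V = 28.7 L, T = 479 K.
Step 2 — Adiabatic: T₂/T₁ = (P₂/P₁)^((γ−1)/γ) ⇒ T₂ = 479×(0.319)^0.286 = 346 K; V₂ = 64.9 L.
ΔU = nCvΔT = 3.79×20.8×(346−479) = -10500 J.
Q = 0 for an adiabatic process, so W = −ΔU = 10500 J.
Net over both steps: W = 6000 J, Q = -15800 J, ΔU = -21800 J.

6000 J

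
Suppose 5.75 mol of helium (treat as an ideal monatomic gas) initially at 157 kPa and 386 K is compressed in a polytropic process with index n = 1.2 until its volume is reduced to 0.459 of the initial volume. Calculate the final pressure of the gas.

V₁ = nRT₁/P₁ = 5.75×8.314×386/157 = 118 L.
Polytropic n=1.2: T₂ = T₁(V₁/V₂)^(n−1) = 386×(2.18)^0.20 = 451 K; P₂ = P₁(V₁/V₂)^n = 400 kPa.

400 kPa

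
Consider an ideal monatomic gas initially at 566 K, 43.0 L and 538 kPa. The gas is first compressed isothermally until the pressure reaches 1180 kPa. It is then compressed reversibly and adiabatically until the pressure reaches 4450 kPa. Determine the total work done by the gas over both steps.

n = P₁V₁/(RT₁) = 538×43.0/(8.314×566) = 4.92 mol.
Step 1 — Isothermal: T stays 566 K; PV = const ⇒ V₂ = 19.6 L, P₂ = 1180 kPa.
ΔU = 0 (ideal gas, T constant).
W = nRT ln(V₂/V₁) = 4.92×8.314×566×ln(0.456) = -18200 J.
Q = ΔU + W = -18200 J.
State after step 1: P = 1180 kPa, V = 19.6 L, T = 566 K.
Step 2 — Adiabatic: T₂/T₁ = (P₂/P₁)^((γ−1)/γ) ⇒ T₂ = 566×(3.77)^0.400 = 963 K; V₂ = 8.84 L.
ΔU = nCvΔT = 4.92×12.5×(963−566) = 24300 J.
Q = 0 for an adiabatic process, so W = −ΔU = -24300 J.
Net over both steps: W = -42500 J, Q = -18200 J, ΔU = 24300 J.

-42500 J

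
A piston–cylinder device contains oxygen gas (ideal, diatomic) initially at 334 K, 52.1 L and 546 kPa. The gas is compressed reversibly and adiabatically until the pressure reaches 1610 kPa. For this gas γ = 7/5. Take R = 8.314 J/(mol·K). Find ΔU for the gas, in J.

25700 J

n = P₁V₁/(RT₁) = 546×52.1/(8.314×334) = 10.2 mol.
Adiabatic: T₂/T₁ = (P₂/P₁)^((γ−1)/γ) ⇒ T₂ = 334×(2.95)^0.286 = 455 K; V₂ = 24.1 L.
For an ideal gas ΔU = nCvΔT with Cv = (5/2)R = 20.8 J/(mol·K).
ΔU = 10.2×20.8×(455−334) = 25700 J.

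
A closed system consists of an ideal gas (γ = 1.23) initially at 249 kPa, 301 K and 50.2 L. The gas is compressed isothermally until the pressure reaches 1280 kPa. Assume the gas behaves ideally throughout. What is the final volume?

Isothermal: T stays 301 K; PV = const ⇒ V₂ = 9.77 L, P₂ = 1280 kPa.

9.77 L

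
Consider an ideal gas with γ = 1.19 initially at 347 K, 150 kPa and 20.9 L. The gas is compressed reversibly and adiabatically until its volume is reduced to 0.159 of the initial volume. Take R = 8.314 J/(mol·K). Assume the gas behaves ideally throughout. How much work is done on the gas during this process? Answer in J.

n = P₁V₁/(RT₁) = 150×20.9/(8.314×347) = 1.09 mol.
Adiabatic: TV^(γ−1) = const ⇒ T₂ = 347×(6.29)^0.190 = 492 K; PV^γ = const ⇒ P₂ = 1340 kPa.
ΔU = nCvΔT = 1.09×43.8×(492−347) = 6900 J.
Q = 0 for an adiabatic process, so W = −ΔU = -6900 J.
Work done on the gas = −W_by = 6900 J.

6900 J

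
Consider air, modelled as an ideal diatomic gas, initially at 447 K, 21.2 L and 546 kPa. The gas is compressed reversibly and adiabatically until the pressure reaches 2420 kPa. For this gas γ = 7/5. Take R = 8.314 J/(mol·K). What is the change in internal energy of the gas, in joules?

15300 J

n = P₁V₁/(RT₁) = 546×21.2/(8.314×447) = 3.11 mol.
Adiabatic: T₂/T₁ = (P₂/P₁)^((γ−1)/γ) ⇒ T₂ = 447×(4.43)^0.286 = 684 K; V₂ = 7.32 L.
For an ideal gas ΔU = nCvΔT with Cv = (5/2)R = 20.8 J/(mol·K).
ΔU = 3.11×20.8×(684−447) = 15300 J.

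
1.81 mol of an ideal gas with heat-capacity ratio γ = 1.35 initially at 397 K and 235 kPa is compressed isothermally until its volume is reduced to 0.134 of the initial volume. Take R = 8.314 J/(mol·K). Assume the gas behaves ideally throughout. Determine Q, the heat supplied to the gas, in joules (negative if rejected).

V₁ = nRT₁/P₁ = 1.81×8.314×397/235 = 25.4 L.
Isothermal: T stays 397 K; PV = const ⇒ V₂ = 3.41 L, P₂ = 1750 kPa.
ΔU = 0 (ideal gas, T constant).
W = nRT ln(V₂/V₁) = 1.81×8.314×397×ln(0.134) = -12000 J.
Q = ΔU + W = -12000 J.

-12000 J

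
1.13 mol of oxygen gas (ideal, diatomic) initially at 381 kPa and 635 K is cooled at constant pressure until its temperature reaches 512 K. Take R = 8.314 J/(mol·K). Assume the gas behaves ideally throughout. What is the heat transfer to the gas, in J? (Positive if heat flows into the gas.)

-4040 J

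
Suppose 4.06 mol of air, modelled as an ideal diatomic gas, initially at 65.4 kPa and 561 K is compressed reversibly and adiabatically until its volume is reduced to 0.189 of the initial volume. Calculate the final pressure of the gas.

674 kPa

V₁ = nRT₁/P₁ = 4.06×8.314×561/65.4 = 290 L.
Adiabatic: TV^(γ−1) = const ⇒ T₂ = 561×(5.29)^0.400 = 1090 K; PV^γ = const ⇒ P₂ = 674 kPa.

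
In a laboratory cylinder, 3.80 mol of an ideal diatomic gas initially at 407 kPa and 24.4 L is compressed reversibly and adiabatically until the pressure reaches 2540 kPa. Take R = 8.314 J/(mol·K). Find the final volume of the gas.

T₁ = P₁V₁/(nR) = 407×24.4/(3.80×8.314) = 314 K.
Adiabatic: T₂/T₁ = (P₂/P₁)^((γ−1)/γ) ⇒ T₂ = 314×(6.24)^0.286 = 530 K; V₂ = 6.60 L.

6.60 L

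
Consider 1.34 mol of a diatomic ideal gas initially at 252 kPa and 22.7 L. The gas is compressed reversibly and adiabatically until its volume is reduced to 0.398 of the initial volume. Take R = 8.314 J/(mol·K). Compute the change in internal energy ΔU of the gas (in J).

6370 J

T₁ = P₁V₁/(nR) = 252×22.7/(1.34×8.314) = 513 K.
Adiabatic: TV^(γ−1) = const ⇒ T₂ = 513×(2.51)^0.400 = 742 K; PV^γ = const ⇒ P₂ = 915 kPa.
For an ideal gas ΔU = nCvΔT with Cv = (5/2)R = 20.8 J/(mol·K).
ΔU = 1.34×20.8×(742−513) = 6370 J.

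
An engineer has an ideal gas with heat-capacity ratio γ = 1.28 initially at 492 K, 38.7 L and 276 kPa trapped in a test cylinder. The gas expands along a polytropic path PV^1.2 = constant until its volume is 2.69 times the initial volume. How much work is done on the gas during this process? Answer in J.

n = P₁V₁/(RT₁) = 276×38.7/(8.314×492) = 2.61 mol.
Polytropic n=1.2: T₂ = T₁(V₁/V₂)^(n−1) = 492×(0.372)^0.20 = 404 K; P₂ = P₁(V₁/V₂)^n = 84.2 kPa.
W = (P₁V₁−P₂V₂)/(n−1) = (276×38.7−84.2×104)/0.20 = 9590 J.
Work done on the gas = −W_by = -9590 J.

-9590 J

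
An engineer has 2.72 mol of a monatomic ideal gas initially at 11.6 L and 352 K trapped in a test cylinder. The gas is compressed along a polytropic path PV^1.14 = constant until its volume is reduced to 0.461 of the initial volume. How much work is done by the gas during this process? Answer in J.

-6510 J

P₁ = nRT₁/V₁ = 2.72×8.314×352/11.6 = 686 kPa.
Polytropic n=1.14: T₂ = T₁(V₁/V₂)^(n−1) = 352×(2.17)^0.14 = 392 K; P₂ = P₁(V₁/V₂)^n = 1660 kPa.
W = (P₁V₁−P₂V₂)/(n−1) = (686×11.6−1660×5.35)/0.14 = -6510 J.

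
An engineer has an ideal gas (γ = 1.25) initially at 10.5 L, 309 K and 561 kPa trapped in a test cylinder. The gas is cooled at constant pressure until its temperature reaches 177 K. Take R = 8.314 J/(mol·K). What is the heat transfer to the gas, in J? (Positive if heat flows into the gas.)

-12600 J

n = P₁V₁/(RT₁) = 561×10.5/(8.314×309) = 2.29 mol.
Isobaric: P stays 561 kPa; V/T = const ⇒ T₂ = 177 K, V₂ = 6.01 L.
W = PΔV = 561×(6.01−10.5) kPa·L = -2520 J.
ΔU = nCvΔT = 2.29×33.3×(177−309) = -10100 J.
Q = ΔU + W = nCpΔT = -12600 J.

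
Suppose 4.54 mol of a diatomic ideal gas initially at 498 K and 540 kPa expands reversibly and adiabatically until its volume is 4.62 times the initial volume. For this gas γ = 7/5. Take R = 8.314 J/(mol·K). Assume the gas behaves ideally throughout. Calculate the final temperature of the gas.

270 K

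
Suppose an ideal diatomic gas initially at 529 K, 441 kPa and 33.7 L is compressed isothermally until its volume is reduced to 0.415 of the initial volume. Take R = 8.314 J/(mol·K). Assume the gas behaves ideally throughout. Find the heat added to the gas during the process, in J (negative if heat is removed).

n = P₁V₁/(RT₁) = 441×33.7/(8.314×529) = 3.38 mol.
Isothermal: T stays 529 K; PV = const ⇒ V₂ = 14.0 L, P₂ = 1060 kPa.
ΔU = 0 (ideal gas, T constant).
W = nRT ln(V₂/V₁) = 3.38×8.314×529×ln(0.415) = -13100 J.
Q = ΔU + W = -13100 J.

-13100 J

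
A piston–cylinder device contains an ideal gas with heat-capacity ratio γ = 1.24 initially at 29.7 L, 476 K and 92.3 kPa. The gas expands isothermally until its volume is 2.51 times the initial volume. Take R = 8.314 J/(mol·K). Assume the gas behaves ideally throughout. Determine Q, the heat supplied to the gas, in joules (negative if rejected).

2520 J

n = P₁V₁/(RT₁) = 92.3×29.7/(8.314×476) = 0.693 mol.
Isothermal: T stays 476 K; PV = const ⇒ V₂ = 74.5 L, P₂ = 36.8 kPa.
ΔU = 0 (ideal gas, T constant).
W = nRT ln(V₂/V₁) = 0.693×8.314×476×ln(2.51) = 2520 J.
Q = ΔU + W = 2520 J.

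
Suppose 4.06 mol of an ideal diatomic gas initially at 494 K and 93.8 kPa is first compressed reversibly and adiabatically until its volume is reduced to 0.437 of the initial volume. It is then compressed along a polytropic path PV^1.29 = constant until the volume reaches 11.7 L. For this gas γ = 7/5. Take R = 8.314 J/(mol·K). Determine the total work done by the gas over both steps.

-74900 J

V₁ = nRT₁/P₁ = 4.06×8.314×494/93.8 = 178 L.
Step 1 — Adiabatic: TV^(γ−1) = const ⇒ T₂ = 494×(2.29)^0.400 = 688 K; PV^γ = const ⇒ P₂ = 299 kPa.
ΔU = nCvΔT = 4.06×20.8×(688−494) = 16400 J.
Q = 0 for an adiabatic process, so W = −ΔU = -16400 J.
State after step 1: P = 299 kPa, V = 77.7 L, T = 688 K.
Step 2 — Polytropic n=1.29: T₂ = T₁(V₁/V₂)^(n−1) = 688×(6.64)^0.29 = 1190 K; P₂ = P₁(V₁/V₂)^n = 3440 kPa.
W = (P₁V₁−P₂V₂)/(n−1) = (299×77.7−3440×11.7)/0.29 = -58600 J.
ΔU = nCvΔT = 4.06×20.8×(1190−688) = 42500 J.
Q = ΔU + W = -16100 J.
Net over both steps: W = -74900 J, Q = -16100 J, ΔU = 58800 J.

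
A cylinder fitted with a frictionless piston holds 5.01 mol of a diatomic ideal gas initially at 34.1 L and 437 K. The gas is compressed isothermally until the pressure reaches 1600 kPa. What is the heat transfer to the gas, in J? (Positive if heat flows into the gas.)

P₁ = nRT₁/V₁ = 5.01×8.314×437/34.1 = 534 kPa.
Isothermal: T stays 437 K; PV = const ⇒ V₂ = 11.4 L, P₂ = 1600 kPa.
ΔU = 0 (ideal gas, T constant).
W = nRT ln(V₂/V₁) = 5.01×8.314×437×ln(0.334) = -20000 J.
Q = ΔU + W = -20000 J.

-20000 J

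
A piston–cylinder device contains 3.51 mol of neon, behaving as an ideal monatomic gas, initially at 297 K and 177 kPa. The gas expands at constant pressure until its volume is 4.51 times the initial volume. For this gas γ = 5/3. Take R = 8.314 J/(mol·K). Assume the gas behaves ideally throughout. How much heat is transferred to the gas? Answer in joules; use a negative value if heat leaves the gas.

V₁ = nRT₁/P₁ = 3.51×8.314×297/177 = 49.0 L.
Isobaric: P stays 177 kPa; V/T = const ⇒ T₂ = 1340 K, V₂ = 221 L.
W = PΔV = 177×(221−49.0) kPa·L = 30400 J.
ΔU = nCvΔT = 3.51×12.5×(1340−297) = 45600 J.
Q = ΔU + W = nCpΔT = 76100 J.

76100 J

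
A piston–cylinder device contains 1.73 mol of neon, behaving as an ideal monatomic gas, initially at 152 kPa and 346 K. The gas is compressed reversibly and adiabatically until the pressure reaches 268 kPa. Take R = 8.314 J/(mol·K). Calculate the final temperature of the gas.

434 K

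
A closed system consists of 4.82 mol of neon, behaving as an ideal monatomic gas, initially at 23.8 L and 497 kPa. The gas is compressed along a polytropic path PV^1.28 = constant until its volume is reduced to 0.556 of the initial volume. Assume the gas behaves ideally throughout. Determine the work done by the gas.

-7550 J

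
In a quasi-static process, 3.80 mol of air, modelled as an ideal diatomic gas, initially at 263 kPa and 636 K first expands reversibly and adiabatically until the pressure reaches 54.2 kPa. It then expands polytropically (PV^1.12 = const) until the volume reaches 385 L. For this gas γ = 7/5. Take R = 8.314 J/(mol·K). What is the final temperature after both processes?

V₁ = nRT₁/P₁ = 3.80×8.314×636/263 = 76.4 L.
Step 1 — Adiabatic: T₂/T₁ = (P₂/P₁)^((γ−1)/γ) ⇒ T₂ = 636×(0.206)^0.286 = 405 K; V₂ = 236 L.
ΔU = nCvΔT = 3.80×20.8×(405−636) = -18200 J.
Q = 0 for an adiabatic process, so W = −ΔU = 18200 J.
State after step 1: P = 54.2 kPa, V = 236 L, T = 405 K.
Step 2 — Polytropic n=1.12: T₂ = T₁(V₁/V₂)^(n−1) = 405×(0.613)^0.12 = 382 K; P₂ = P₁(V₁/V₂)^n = 31.3 kPa.
W = (P₁V₁−P₂V₂)/(n−1) = (54.2×236−31.3×385)/0.12 = 6080 J.
ΔU = nCvΔT = 3.80×20.8×(382−405) = -1820 J.
Q = ΔU + W = 4250 J.
Net over both steps: W = 24300 J, Q = 4250 J, ΔU = -20100 J.

382 K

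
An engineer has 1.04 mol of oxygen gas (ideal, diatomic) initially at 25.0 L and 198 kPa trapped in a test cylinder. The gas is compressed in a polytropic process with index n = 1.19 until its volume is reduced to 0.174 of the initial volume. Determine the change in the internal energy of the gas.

4880 J

T₁ = P₁V₁/(nR) = 198×25.0/(1.04×8.314) = 572 K.
Polytropic n=1.19: T₂ = T₁(V₁/V₂)^(n−1) = 572×(5.75)^0.19 = 798 K; P₂ = P₁(V₁/V₂)^n = 1590 kPa.
For an ideal gas ΔU = nCvΔT with Cv = (5/2)R = 20.8 J/(mol·K).
ΔU = 1.04×20.8×(798−572) = 4880 J.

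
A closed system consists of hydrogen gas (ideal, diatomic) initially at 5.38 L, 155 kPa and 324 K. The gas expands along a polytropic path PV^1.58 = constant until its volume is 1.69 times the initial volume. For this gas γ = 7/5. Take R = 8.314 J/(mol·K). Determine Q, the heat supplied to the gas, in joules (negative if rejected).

n = P₁V₁/(RT₁) = 155×5.38/(8.314×324) = 0.310 mol.
Polytropic n=1.58: T₂ = T₁(V₁/V₂)^(n−1) = 324×(0.592)^0.58 = 239 K; P₂ = P₁(V₁/V₂)^n = 67.7 kPa.
W = (P₁V₁−P₂V₂)/(n−1) = (155×5.38−67.7×9.09)/0.58 = 377 J.
ΔU = nCvΔT = 0.310×20.8×(239−324) = -547 J.
Q = ΔU + W = -170 J.

-170 J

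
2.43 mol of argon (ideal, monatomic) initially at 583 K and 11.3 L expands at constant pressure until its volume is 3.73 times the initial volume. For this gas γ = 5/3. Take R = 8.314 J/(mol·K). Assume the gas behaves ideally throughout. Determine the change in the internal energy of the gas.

48200 J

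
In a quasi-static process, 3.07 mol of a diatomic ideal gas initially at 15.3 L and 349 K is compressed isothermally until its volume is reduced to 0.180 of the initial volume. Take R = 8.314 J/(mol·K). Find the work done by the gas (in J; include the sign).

P₁ = nRT₁/V₁ = 3.07×8.314×349/15.3 = 582 kPa.
Isothermal: T stays 349 K; PV = const ⇒ V₂ = 2.75 L, P₂ = 3230 kPa.
W = nRT ln(V₂/V₁) = 3.07×8.314×349×ln(0.180) = -15300 J.

-15300 J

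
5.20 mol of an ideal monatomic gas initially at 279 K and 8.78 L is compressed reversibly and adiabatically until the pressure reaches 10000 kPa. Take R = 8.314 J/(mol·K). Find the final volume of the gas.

P₁ = nRT₁/V₁ = 5.20×8.314×279/8.78 = 1370 kPa.
Adiabatic: T₂/T₁ = (P₂/P₁)^((γ−1)/γ) ⇒ T₂ = 279×(7.28)^0.400 = 617 K; V₂ = 2.67 L.

2.67 L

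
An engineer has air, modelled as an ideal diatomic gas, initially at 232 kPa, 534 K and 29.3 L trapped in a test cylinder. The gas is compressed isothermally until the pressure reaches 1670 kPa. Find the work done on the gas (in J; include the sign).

n = P₁V₁/(RT₁) = 232×29.3/(8.314×534) = 1.53 mol.
Isothermal: T stays 534 K; PV = const ⇒ V₂ = 4.07 L, P₂ = 1670 kPa.
W = nRT ln(V₂/V₁) = 1.53×8.314×534×ln(0.139) = -13400 J.
Work done on the gas = −W_by = 13400 J.

13400 J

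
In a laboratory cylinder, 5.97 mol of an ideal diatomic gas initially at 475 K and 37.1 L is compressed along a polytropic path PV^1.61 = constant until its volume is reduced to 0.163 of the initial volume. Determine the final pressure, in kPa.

11800 kPa

P₁ = nRT₁/V₁ = 5.97×8.314×475/37.1 = 635 kPa.
Polytropic n=1.61: T₂ = T₁(V₁/V₂)^(n−1) = 475×(6.13)^0.61 = 1440 K; P₂ = P₁(V₁/V₂)^n = 11800 kPa.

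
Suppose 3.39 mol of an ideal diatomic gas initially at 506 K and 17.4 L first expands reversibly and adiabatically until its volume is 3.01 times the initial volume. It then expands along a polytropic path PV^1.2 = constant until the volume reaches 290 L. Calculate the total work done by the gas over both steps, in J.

P₁ = nRT₁/V₁ = 3.39×8.314×506/17.4 = 820 kPa.
Step 1 — Adiabatic: TV^(γ−1) = const ⇒ T₂ = 506×(0.332)^0.400 = 326 K; PV^γ = const ⇒ P₂ = 175 kPa.
ΔU = nCvΔT = 3.39×20.8×(326−506) = -12700 J.
Q = 0 for an adiabatic process, so W = −ΔU = 12700 J.
State after step 1: P = 175 kPa, V = 52.4 L, T = 326 K.
Step 2 — Polytropic n=1.2: T₂ = T₁(V₁/V₂)^(n−1) = 326×(0.181)^0.20 = 231 K; P₂ = P₁(V₁/V₂)^n = 22.5 kPa.
W = (P₁V₁−P₂V₂)/(n−1) = (175×52.4−22.5×290)/0.20 = 13300 J.
ΔU = nCvΔT = 3.39×20.8×(231−326) = -6650 J.
Q = ΔU + W = 6650 J.
Net over both steps: W = 26000 J, Q = 6650 J, ΔU = -19400 J.

26000 J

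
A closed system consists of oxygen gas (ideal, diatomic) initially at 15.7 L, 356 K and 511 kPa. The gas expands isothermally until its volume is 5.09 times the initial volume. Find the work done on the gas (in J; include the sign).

n = P₁V₁/(RT₁) = 511×15.7/(8.314×356) = 2.71 mol.
Isothermal: T stays 356 K; PV = const ⇒ V₂ = 79.9 L, P₂ = 100 kPa.
W = nRT ln(V₂/V₁) = 2.71×8.314×356×ln(5.09) = 13100 J.
Work done on the gas = −W_by = -13100 J.

-13100 J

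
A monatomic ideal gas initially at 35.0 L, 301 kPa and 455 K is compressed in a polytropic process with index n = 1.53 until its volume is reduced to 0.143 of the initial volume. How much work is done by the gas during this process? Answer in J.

-35800 J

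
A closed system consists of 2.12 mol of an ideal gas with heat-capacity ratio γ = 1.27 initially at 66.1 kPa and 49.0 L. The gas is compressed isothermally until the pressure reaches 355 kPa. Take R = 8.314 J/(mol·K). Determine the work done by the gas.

-5440 J

T₁ = P₁V₁/(nR) = 66.1×49.0/(2.12×8.314) = 184 K.
Isothermal: T stays 184 K; PV = const ⇒ V₂ = 9.12 L, P₂ = 355 kPa.
W = nRT ln(V₂/V₁) = 2.12×8.314×184×ln(0.186) = -5440 J.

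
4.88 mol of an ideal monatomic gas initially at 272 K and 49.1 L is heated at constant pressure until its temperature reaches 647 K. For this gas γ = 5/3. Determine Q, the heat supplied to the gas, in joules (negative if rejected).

38000 J

P₁ = nRT₁/V₁ = 4.88×8.314×272/49.1 = 225 kPa.
Isobaric: P stays 225 kPa; V/T = const ⇒ T₂ = 647 K, V₂ = 117 L.
W = PΔV = 225×(117−49.1) kPa·L = 15200 J.
ΔU = nCvΔT = 4.88×12.5×(647−272) = 22800 J.
Q = ΔU + W = nCpΔT = 38000 J.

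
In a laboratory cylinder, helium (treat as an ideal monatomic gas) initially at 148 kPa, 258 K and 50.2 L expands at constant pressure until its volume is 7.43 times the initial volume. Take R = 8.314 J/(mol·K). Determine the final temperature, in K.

1920 K

Isobaric: P stays 148 kPa; V/T = const ⇒ T₂ = 1920 K, V₂ = 373 L.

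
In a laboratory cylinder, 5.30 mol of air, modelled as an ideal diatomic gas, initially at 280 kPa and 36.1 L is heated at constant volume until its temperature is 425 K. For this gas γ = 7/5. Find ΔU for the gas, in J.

T₁ = P₁V₁/(nR) = 280×36.1/(5.30×8.314) = 229 K.
Isochoric: V stays 36.1 L; P/T = const ⇒ T₂ = 425 K, P₂ = 519 kPa.
For an ideal gas ΔU = nCvΔT with Cv = (5/2)R = 20.8 J/(mol·K).
ΔU = 5.30×20.8×(425−229) = 21500 J.

21500 J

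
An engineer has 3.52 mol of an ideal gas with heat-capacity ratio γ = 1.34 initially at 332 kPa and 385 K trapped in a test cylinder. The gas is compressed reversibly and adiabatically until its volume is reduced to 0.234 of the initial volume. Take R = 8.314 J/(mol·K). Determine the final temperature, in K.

V₁ = nRT₁/P₁ = 3.52×8.314×385/332 = 33.9 L.
Adiabatic: TV^(γ−1) = const ⇒ T₂ = 385×(4.27)^0.340 = 631 K; PV^γ = const ⇒ P₂ = 2320 kPa.

631 K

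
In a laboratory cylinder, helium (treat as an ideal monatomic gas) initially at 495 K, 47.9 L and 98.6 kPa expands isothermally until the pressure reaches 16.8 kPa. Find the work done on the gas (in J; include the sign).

n = P₁V₁/(RT₁) = 98.6×47.9/(8.314×495) = 1.15 mol.
Isothermal: T stays 495 K; PV = const ⇒ V₂ = 281 L, P₂ = 16.8 kPa.
W = nRT ln(V₂/V₁) = 1.15×8.314×495×ln(5.87) = 8360 J.
Work done on the gas = −W_by = -8360 J.

-8360 J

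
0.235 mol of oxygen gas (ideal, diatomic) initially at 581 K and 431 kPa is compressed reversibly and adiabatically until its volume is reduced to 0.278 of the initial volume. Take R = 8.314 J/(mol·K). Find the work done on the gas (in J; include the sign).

1900 J

V₁ = nRT₁/P₁ = 0.235×8.314×581/431 = 2.63 L.
Adiabatic: TV^(γ−1) = const ⇒ T₂ = 581×(3.60)^0.400 = 970 K; PV^γ = const ⇒ P₂ = 2590 kPa.
ΔU = nCvΔT = 0.235×20.8×(970−581) = 1900 J.
Q = 0 for an adiabatic process, so W = −ΔU = -1900 J.
Work done on the gas = −W_by = 1900 J.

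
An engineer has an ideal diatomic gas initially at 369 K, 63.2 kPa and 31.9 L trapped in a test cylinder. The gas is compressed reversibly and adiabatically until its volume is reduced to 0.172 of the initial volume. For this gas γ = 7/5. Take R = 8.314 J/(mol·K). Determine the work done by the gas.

n = P₁V₁/(RT₁) = 63.2×31.9/(8.314×369) = 0.657 mol.
Adiabatic: TV^(γ−1) = const ⇒ T₂ = 369×(5.81)^0.400 = 746 K; PV^γ = const ⇒ P₂ = 743 kPa.
ΔU = nCvΔT = 0.657×20.8×(746−369) = 5150 J.
Q = 0 for an adiabatic process, so W = −ΔU = -5150 J.

-5150 J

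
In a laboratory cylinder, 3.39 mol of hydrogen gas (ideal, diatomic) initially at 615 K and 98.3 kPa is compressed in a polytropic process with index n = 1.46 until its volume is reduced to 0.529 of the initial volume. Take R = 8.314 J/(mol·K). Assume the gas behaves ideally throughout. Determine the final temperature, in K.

V₁ = nRT₁/P₁ = 3.39×8.314×615/98.3 = 176 L.
Polytropic n=1.46: T₂ = T₁(V₁/V₂)^(n−1) = 615×(1.89)^0.46 = 824 K; P₂ = P₁(V₁/V₂)^n = 249 kPa.

824 K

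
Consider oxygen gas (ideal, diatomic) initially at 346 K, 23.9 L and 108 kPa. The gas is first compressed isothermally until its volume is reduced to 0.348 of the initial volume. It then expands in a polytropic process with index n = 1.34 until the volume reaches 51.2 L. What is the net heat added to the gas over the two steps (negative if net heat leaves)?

-2200 J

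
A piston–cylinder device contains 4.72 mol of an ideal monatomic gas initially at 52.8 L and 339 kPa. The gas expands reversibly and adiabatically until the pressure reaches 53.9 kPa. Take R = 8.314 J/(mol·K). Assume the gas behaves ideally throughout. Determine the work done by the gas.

T₁ = P₁V₁/(nR) = 339×52.8/(4.72×8.314) = 456 K.
Adiabatic: T₂/T₁ = (P₂/P₁)^((γ−1)/γ) ⇒ T₂ = 456×(0.159)^0.400 = 219 K; V₂ = 159 L.
ΔU = nCvΔT = 4.72×12.5×(219−456) = -14000 J.
Q = 0 for an adiabatic process, so W = −ΔU = 14000 J.

14000 J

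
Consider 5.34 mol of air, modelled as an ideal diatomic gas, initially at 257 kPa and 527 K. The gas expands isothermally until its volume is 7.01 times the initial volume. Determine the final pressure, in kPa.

V₁ = nRT₁/P₁ = 5.34×8.314×527/257 = 91.0 L.
Isothermal: T stays 527 K; PV = const ⇒ V₂ = 638 L, P₂ = 36.7 kPa.

36.7 kPa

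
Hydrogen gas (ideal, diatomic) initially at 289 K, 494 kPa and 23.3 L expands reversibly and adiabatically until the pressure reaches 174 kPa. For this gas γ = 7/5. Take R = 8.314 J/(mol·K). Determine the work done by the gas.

7420 J

n = P₁V₁/(RT₁) = 494×23.3/(8.314×289) = 4.79 mol.
Adiabatic: T₂/T₁ = (P₂/P₁)^((γ−1)/γ) ⇒ T₂ = 289×(0.352)^0.286 = 214 K; V₂ = 49.1 L.
ΔU = nCvΔT = 4.79×20.8×(214−289) = -7420 J.
Q = 0 for an adiabatic process, so W = −ΔU = 7420 J.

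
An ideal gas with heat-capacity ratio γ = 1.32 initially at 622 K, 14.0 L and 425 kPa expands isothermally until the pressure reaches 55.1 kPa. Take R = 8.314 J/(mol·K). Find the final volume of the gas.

108 L

Isothermal: T stays 622 K; PV = const ⇒ V₂ = 108 L, P₂ = 55.1 kPa.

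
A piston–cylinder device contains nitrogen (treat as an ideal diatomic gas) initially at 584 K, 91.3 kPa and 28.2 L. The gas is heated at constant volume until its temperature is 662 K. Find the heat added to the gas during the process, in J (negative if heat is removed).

860 J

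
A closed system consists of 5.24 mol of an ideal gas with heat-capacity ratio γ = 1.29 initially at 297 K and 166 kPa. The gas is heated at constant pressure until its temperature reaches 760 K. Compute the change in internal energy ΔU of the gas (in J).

V₁ = nRT₁/P₁ = 5.24×8.314×297/166 = 77.9 L.
Isobaric: P stays 166 kPa; V/T = const ⇒ T₂ = 760 K, V₂ = 199 L.
For an ideal gas ΔU = nCvΔT with Cv = R/(γ−1) = 28.7 J/(mol·K).
ΔU = 5.24×28.7×(760−297) = 69600 J.

69600 J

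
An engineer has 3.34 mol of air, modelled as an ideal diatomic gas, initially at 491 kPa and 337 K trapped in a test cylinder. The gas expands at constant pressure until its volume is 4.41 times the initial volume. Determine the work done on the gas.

V₁ = nRT₁/P₁ = 3.34×8.314×337/491 = 19.1 L.
Isobaric: P stays 491 kPa; V/T = const ⇒ T₂ = 1490 K, V₂ = 84.1 L.
W = PΔV = 491×(84.1−19.1) kPa·L = 31900 J.
Work done on the gas = −W_by = -31900 J.

-31900 J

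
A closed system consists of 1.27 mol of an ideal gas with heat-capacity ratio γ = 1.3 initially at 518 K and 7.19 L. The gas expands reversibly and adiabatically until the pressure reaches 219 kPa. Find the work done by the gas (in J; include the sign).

4550 J

P₁ = nRT₁/V₁ = 1.27×8.314×518/7.19 = 761 kPa.
Adiabatic: T₂/T₁ = (P₂/P₁)^((γ−1)/γ) ⇒ T₂ = 518×(0.288)^0.231 = 389 K; V₂ = 18.7 L.
ΔU = nCvΔT = 1.27×27.7×(389−518) = -4550 J.
Q = 0 for an adiabatic process, so W = −ΔU = 4550 J.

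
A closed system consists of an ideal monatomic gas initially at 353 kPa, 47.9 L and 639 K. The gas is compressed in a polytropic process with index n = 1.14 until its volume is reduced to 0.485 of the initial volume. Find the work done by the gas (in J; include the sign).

n = P₁V₁/(RT₁) = 353×47.9/(8.314×639) = 3.18 mol.
Polytropic n=1.14: T₂ = T₁(V₁/V₂)^(n−1) = 639×(2.06)^0.14 = 707 K; P₂ = P₁(V₁/V₂)^n = 805 kPa.
W = (P₁V₁−P₂V₂)/(n−1) = (353×47.9−805×23.2)/0.14 = -12900 J.

-12900 J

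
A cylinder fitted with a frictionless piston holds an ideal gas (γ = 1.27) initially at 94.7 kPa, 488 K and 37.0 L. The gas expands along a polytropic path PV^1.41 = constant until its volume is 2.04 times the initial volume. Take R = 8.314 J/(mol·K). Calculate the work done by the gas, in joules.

2170 J

n = P₁V₁/(RT₁) = 94.7×37.0/(8.314×488) = 0.864 mol.
Polytropic n=1.41: T₂ = T₁(V₁/V₂)^(n−1) = 488×(0.490)^0.41 = 364 K; P₂ = P₁(V₁/V₂)^n = 34.7 kPa.
W = (P₁V₁−P₂V₂)/(n−1) = (94.7×37.0−34.7×75.5)/0.41 = 2170 J.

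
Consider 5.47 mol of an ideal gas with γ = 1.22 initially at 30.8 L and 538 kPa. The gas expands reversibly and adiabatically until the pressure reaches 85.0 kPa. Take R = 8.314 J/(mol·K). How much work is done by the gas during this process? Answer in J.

T₁ = P₁V₁/(nR) = 538×30.8/(5.47×8.314) = 364 K.
Adiabatic: T₂/T₁ = (P₂/P₁)^((γ−1)/γ) ⇒ T₂ = 364×(0.158)^0.180 = 261 K; V₂ = 140 L.
ΔU = nCvΔT = 5.47×37.8×(261−364) = -21300 J.
Q = 0 for an adiabatic process, so W = −ΔU = 21300 J.

21300 J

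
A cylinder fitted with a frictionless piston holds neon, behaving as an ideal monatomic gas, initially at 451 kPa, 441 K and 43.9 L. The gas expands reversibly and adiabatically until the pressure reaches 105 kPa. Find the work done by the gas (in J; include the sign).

n = P₁V₁/(RT₁) = 451×43.9/(8.314×441) = 5.40 mol.
Adiabatic: T₂/T₁ = (P₂/P₁)^((γ−1)/γ) ⇒ T₂ = 441×(0.233)^0.400 = 246 K; V₂ = 105 L.
ΔU = nCvΔT = 5.40×12.5×(246−441) = -13100 J.
Q = 0 for an adiabatic process, so W = −ΔU = 13100 J.

13100 J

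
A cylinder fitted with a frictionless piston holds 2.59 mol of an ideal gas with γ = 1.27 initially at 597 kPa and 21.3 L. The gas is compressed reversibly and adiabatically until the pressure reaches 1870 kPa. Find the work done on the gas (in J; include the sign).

12900 J

T₁ = P₁V₁/(nR) = 597×21.3/(2.59×8.314) = 591 K.
Adiabatic: T₂/T₁ = (P₂/P₁)^((γ−1)/γ) ⇒ T₂ = 591×(3.13)^0.213 = 753 K; V₂ = 8.67 L.
ΔU = nCvΔT = 2.59×30.8×(753−591) = 12900 J.
Q = 0 for an adiabatic process, so W = −ΔU = -12900 J.
Work done on the gas = −W_by = 12900 J.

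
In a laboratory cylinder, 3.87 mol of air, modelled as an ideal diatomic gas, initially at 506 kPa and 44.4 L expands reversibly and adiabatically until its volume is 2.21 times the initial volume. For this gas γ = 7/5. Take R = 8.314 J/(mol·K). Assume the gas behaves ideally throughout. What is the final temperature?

508 K

T₁ = P₁V₁/(nR) = 506×44.4/(3.87×8.314) = 698 K.
Adiabatic: TV^(γ−1) = const ⇒ T₂ = 698×(0.452)^0.400 = 508 K; PV^γ = const ⇒ P₂ = 167 kPa.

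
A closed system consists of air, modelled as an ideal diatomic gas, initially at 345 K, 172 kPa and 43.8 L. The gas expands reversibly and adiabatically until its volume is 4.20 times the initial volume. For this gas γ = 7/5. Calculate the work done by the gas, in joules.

n = P₁V₁/(RT₁) = 172×43.8/(8.314×345) = 2.63 mol.
Adiabatic: TV^(γ−1) = const ⇒ T₂ = 345×(0.238)^0.400 = 194 K; PV^γ = const ⇒ P₂ = 23.1 kPa.
ΔU = nCvΔT = 2.63×20.8×(194−345) = -8230 J.
Q = 0 for an adiabatic process, so W = −ΔU = 8230 J.

8230 J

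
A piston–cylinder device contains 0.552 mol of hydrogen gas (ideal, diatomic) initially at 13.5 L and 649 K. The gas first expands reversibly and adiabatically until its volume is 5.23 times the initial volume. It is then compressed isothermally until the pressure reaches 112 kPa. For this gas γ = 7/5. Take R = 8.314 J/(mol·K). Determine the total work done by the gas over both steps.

P₁ = nRT₁/V₁ = 0.552×8.314×649/13.5 = 221 kPa.
Step 1 — Adiabatic: TV^(γ−1) = const ⇒ T₂ = 649×(0.191)^0.400 = 335 K; PV^γ = const ⇒ P₂ = 21.8 kPa.
ΔU = nCvΔT = 0.552×20.8×(335−649) = -3600 J.
Q = 0 for an adiabatic process, so W = −ΔU = 3600 J.
State after step 1: P = 21.8 kPa, V = 70.6 L, T = 335 K.
Step 2 — Isothermal: T stays 335 K; PV = const ⇒ V₂ = 13.7 L, P₂ = 112 kPa.
ΔU = 0 (ideal gas, T constant).
W = nRT ln(V₂/V₁) = 0.552×8.314×335×ln(0.194) = -2520 J.
Q = ΔU + W = -2520 J.
Net over both steps: W = 1090 J, Q = -2520 J, ΔU = -3600 J.

1090 J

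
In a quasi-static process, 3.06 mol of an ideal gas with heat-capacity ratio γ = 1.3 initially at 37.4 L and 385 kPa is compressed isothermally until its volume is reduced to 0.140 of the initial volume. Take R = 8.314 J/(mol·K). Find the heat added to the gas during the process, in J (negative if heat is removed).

-28300 J

T₁ = P₁V₁/(nR) = 385×37.4/(3.06×8.314) = 566 K.
Isothermal: T stays 566 K; PV = const ⇒ V₂ = 5.24 L, P₂ = 2750 kPa.
ΔU = 0 (ideal gas, T constant).
W = nRT ln(V₂/V₁) = 3.06×8.314×566×ln(0.140) = -28300 J.
Q = ΔU + W = -28300 J.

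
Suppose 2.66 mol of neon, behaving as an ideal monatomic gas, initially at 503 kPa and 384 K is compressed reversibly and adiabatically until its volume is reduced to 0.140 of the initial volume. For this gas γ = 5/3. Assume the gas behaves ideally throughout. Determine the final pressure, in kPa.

13300 kPa

V₁ = nRT₁/P₁ = 2.66×8.314×384/503 = 16.9 L.
Adiabatic: TV^(γ−1) = const ⇒ T₂ = 384×(7.14)^0.667 = 1420 K; PV^γ = const ⇒ P₂ = 13300 kPa.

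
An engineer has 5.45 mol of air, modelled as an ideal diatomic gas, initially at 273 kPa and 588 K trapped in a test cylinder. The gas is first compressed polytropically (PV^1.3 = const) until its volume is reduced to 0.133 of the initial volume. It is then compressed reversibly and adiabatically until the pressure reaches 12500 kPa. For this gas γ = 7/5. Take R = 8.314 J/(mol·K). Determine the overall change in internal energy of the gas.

V₁ = nRT₁/P₁ = 5.45×8.314×588/273 = 97.6 L.
Step 1 — Polytropic n=1.3: T₂ = T₁(V₁/V₂)^(n−1) = 588×(7.52)^0.30 = 1080 K; P₂ = P₁(V₁/V₂)^n = 3760 kPa.
W = (P₁V₁−P₂V₂)/(n−1) = (273×97.6−3760×13.0)/0.30 = -73900 J.
ΔU = nCvΔT = 5.45×20.8×(1080−588) = 55400 J.
Q = ΔU + W = -18500 J.
State after step 1: P = 3760 kPa, V = 13.0 L, T = 1080 K.
Step 2 — Adiabatic: T₂/T₁ = (P₂/P₁)^((γ−1)/γ) ⇒ T₂ = 1080×(3.32)^0.286 = 1520 K; V₂ = 5.50 L.
ΔU = nCvΔT = 5.45×20.8×(1520−1080) = 50000 J.
Q = 0 for an adiabatic process, so W = −ΔU = -50000 J.
Net over both steps: W = -124000 J, Q = -18500 J, ΔU = 105000 J.

105000 J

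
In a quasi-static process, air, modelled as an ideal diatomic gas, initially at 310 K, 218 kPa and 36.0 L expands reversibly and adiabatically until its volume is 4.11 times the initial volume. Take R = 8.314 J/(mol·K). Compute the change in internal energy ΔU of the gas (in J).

n = P₁V₁/(RT₁) = 218×36.0/(8.314×310) = 3.04 mol.
Adiabatic: TV^(γ−1) = const ⇒ T₂ = 310×(0.243)^0.400 = 176 K; PV^γ = const ⇒ P₂ = 30.1 kPa.
For an ideal gas ΔU = nCvΔT with Cv = (5/2)R = 20.8 J/(mol·K).
ΔU = 3.04×20.8×(176−310) = -8470 J.

-8470 J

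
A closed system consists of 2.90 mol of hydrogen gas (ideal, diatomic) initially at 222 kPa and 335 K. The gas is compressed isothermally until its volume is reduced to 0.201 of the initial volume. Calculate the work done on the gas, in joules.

V₁ = nRT₁/P₁ = 2.90×8.314×335/222 = 36.4 L.
Isothermal: T stays 335 K; PV = const ⇒ V₂ = 7.31 L, P₂ = 1100 kPa.
W = nRT ln(V₂/V₁) = 2.90×8.314×335×ln(0.201) = -13000 J.
Work done on the gas = −W_by = 13000 J.

13000 J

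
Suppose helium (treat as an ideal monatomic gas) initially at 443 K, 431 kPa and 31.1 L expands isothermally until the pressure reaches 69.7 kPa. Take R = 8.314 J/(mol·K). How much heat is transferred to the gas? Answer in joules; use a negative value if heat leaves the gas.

24400 J

n = P₁V₁/(RT₁) = 431×31.1/(8.314×443) = 3.64 mol.
Isothermal: T stays 443 K; PV = const ⇒ V₂ = 192 L, P₂ = 69.7 kPa.
ΔU = 0 (ideal gas, T constant).
W = nRT ln(V₂/V₁) = 3.64×8.314×443×ln(6.18) = 24400 J.
Q = ΔU + W = 24400 J.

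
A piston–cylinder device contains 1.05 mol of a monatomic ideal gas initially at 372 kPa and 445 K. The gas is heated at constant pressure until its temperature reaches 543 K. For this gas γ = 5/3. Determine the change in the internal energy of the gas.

V₁ = nRT₁/P₁ = 1.05×8.314×445/372 = 10.4 L.
Isobaric: P stays 372 kPa; V/T = const ⇒ T₂ = 543 K, V₂ = 12.7 L.
For an ideal gas ΔU = nCvΔT with Cv = (3/2)R = 12.5 J/(mol·K).
ΔU = 1.05×12.5×(543−445) = 1280 J.

1280 J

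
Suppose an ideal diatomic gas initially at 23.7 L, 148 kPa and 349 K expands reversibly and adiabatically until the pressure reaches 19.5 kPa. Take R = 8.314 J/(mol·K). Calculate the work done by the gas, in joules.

3850 J

n = P₁V₁/(RT₁) = 148×23.7/(8.314×349) = 1.21 mol.
Adiabatic: T₂/T₁ = (P₂/P₁)^((γ−1)/γ) ⇒ T₂ = 349×(0.132)^0.286 = 196 K; V₂ = 101 L.
ΔU = nCvΔT = 1.21×20.8×(196−349) = -3850 J.
Q = 0 for an adiabatic process, so W = −ΔU = 3850 J.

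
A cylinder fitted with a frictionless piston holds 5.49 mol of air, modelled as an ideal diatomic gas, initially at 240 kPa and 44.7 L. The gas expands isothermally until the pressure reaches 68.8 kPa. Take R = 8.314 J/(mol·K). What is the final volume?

156 L

T₁ = P₁V₁/(nR) = 240×44.7/(5.49×8.314) = 235 K.
Isothermal: T stays 235 K; PV = const ⇒ V₂ = 156 L, P₂ = 68.8 kPa.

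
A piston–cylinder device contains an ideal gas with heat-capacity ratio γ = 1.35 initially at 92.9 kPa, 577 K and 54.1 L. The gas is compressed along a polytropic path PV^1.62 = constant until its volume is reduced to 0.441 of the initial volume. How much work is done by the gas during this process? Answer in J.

-5360 J

n = P₁V₁/(RT₁) = 92.9×54.1/(8.314×577) = 1.05 mol.
Polytropic n=1.62: T₂ = T₁(V₁/V₂)^(n−1) = 577×(2.27)^0.62 = 959 K; P₂ = P₁(V₁/V₂)^n = 350 kPa.
W = (P₁V₁−P₂V₂)/(n−1) = (92.9×54.1−350×23.9)/0.62 = -5360 J.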